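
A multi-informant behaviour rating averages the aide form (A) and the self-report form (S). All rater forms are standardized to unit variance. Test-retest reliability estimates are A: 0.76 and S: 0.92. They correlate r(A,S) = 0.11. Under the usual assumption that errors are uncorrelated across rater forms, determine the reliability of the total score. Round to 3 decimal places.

0.856

Var(A+S) = 2 + 2·[0.11] = 2 + 0.22 = 2.22.
With uncorrelated errors the cross-covariances are all true-score covariance, so they carry over unchanged; only the diagonal terms shrink to ρᵢσᵢ².
True-score variance = [0.76 + 0.92] + 0.22 = 1.68 + 0.22 = 1.9.
Reliability = 1.9 / 2.22 = 0.856.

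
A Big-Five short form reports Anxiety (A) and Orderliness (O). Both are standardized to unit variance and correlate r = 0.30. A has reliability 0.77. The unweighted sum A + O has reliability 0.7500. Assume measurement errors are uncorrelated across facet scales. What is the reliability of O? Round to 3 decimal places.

Var(A+O) = 2 + 2·0.30 = 2.600.
True-score variance = ρ_A + ρ_O + 2·0.30, so 0.7500 = (0.77 + ρ_O + 0.60) / 2.600.
ρ_O = 0.7500·2.600 − 0.77 − 0.60 = 0.580.

0.580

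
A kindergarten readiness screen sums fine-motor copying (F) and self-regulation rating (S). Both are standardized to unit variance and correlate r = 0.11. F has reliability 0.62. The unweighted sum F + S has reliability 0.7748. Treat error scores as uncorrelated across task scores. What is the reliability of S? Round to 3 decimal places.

0.880

Var(F+S) = 2 + 2·0.11 = 2.220.
True-score variance = ρ_F + ρ_S + 2·0.11, so 0.7748 = (0.62 + ρ_S + 0.22) / 2.220.
ρ_S = 0.7748·2.220 − 0.62 − 0.22 = 0.880.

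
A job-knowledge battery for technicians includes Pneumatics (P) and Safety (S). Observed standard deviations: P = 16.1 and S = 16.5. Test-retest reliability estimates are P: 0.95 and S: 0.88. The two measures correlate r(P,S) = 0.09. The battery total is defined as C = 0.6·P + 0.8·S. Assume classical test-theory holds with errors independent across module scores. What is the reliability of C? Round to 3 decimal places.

0.912

Var(C) = 0.6²·16.1² + 0.8²·16.5² + 2·[0.48·16.1·16.5·0.09] = 267.556 + 22.9522 = 290.508.
Because errors are independent across components, Cov(Tᵢ,Tⱼ) = Cov(Xᵢ,Xⱼ); the off-diagonal part of the true-score variance is the same as above.
True-score variance = [0.6²·16.1²·0.95 + 0.8²·16.5²·0.88] + 22.9522 = 241.981 + 22.9522 = 264.933.
Reliability = 264.933 / 290.508 = 0.912.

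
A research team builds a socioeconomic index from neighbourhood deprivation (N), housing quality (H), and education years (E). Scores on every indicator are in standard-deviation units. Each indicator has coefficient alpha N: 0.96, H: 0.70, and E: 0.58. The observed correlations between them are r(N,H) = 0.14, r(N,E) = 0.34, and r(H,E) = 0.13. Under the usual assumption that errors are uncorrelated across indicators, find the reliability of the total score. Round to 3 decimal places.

0.820

Var(N+H+E) = 3 + 2·[0.14 + 0.34 + 0.13] = 3 + 1.22 = 4.22.
Under uncorrelated errors the observed covariances equal the true-score covariances, so only the own-variance terms attenuate.
True-score variance = [0.96 + 0.70 + 0.58] + 1.22 = 2.24 + 1.22 = 3.46.
Reliability = 3.46 / 4.22 = 0.820.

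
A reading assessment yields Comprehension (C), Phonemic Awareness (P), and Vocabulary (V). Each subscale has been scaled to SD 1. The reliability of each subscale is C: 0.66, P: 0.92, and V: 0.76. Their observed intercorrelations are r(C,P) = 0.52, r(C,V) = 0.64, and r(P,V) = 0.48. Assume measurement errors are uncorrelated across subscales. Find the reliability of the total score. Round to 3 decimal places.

Var(C+P+V) = 3 + 2·[0.52 + 0.64 + 0.48] = 3 + 3.28 = 6.28.
Under uncorrelated errors the observed covariances equal the true-score covariances, so only the own-variance terms attenuate.
True-score variance = [0.66 + 0.92 + 0.76] + 3.28 = 2.34 + 3.28 = 5.62.
Reliability = 5.62 / 6.28 = 0.895.

0.895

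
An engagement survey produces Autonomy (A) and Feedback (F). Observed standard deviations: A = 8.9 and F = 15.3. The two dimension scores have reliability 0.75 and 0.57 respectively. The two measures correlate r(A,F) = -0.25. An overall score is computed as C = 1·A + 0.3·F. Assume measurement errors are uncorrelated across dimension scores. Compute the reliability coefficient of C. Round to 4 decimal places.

Var(C) = 8.9² + 0.3²·15.3² + 2·[0.3·8.9·15.3·(-0.25)] = 100.278 − 20.4255 = 79.8526.
With uncorrelated errors the cross-covariances are all true-score covariance, so they carry over unchanged; only the diagonal terms shrink to ρᵢσᵢ².
True-score variance = [8.9²·0.75 + 0.3²·15.3²·0.57] − 20.4255 = 71.4163 − 20.4255 = 50.9908.
Reliability = 50.9908 / 79.8526 = 0.6386.

0.6386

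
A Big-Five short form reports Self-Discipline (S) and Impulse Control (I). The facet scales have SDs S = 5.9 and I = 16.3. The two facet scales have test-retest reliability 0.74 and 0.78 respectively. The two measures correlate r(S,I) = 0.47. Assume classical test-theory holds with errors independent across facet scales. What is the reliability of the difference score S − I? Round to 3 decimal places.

Var(S−I) = 5.9² + 16.3² − 2·5.9·16.3·0.47 = 300.5 − 90.3998 = 210.1.
Because errors are independent across components, Cov(Tᵢ,Tⱼ) = Cov(Xᵢ,Xⱼ); the off-diagonal part of the true-score variance is the same as above.
True-score variance = [5.9²·0.74 + 16.3²·0.78] − 90.3998 = 232.998 − 90.3998 = 142.598.
Reliability = 142.598 / 210.1 = 0.679.

0.679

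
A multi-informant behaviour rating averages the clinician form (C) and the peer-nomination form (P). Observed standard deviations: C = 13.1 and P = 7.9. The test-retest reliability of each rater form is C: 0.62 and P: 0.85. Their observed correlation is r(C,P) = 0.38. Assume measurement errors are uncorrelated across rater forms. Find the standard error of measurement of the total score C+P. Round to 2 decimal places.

8.64

Var(total) = 234.02 + 78.6524 = 312.672.
True-score variance = 159.447 + 78.6524 = 238.099, so reliability = 0.7615.
Error variance = 312.672 − 238.099 = 74.5733; SEM = √74.5733 = 8.64.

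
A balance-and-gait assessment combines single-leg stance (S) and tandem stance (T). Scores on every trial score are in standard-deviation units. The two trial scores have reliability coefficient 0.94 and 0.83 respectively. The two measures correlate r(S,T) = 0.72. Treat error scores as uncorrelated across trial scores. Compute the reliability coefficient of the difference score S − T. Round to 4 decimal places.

0.5893

Var(S−T) = 1 + 1 − 2·0.72 = 2 − 1.44 = 0.56.
Under uncorrelated errors the observed covariances equal the true-score covariances, so only the own-variance terms attenuate.
True-score variance = [0.94 + 0.83] − 1.44 = 1.77 − 1.44 = 0.33.
Reliability = 0.33 / 0.56 = 0.5893.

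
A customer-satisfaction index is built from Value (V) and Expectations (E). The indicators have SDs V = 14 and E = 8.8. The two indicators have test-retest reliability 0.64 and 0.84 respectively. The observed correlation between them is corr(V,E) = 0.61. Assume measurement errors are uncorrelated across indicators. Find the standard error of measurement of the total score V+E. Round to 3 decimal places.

9.108

Var(total) = 273.44 + 150.304 = 423.744.
True-score variance = 190.49 + 150.304 = 340.794, so reliability = 0.8042.
Error variance = 423.744 − 340.794 = 82.9504; SEM = √82.9504 = 9.108.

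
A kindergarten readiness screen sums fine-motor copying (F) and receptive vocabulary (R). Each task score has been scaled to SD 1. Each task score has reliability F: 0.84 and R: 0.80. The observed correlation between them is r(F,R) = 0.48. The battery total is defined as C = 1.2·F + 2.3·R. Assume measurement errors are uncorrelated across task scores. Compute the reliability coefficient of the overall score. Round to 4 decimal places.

0.8626

Var(C) = 1.2² + 2.3² + 2·[2.76·0.48] = 6.73 + 2.6496 = 9.3796.
Under uncorrelated errors the observed covariances equal the true-score covariances, so only the own-variance terms attenuate.
True-score variance = [1.2²·0.84 + 2.3²·0.80] + 2.6496 = 5.4416 + 2.6496 = 8.0912.
Reliability = 8.0912 / 9.3796 = 0.8626.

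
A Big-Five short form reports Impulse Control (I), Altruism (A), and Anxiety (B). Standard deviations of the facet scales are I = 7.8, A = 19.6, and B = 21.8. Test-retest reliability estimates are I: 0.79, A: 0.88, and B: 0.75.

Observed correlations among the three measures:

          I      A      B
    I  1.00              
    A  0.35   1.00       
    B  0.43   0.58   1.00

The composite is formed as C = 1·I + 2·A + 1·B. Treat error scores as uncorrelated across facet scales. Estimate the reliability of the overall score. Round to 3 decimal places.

Var(C) = 7.8² + 2²·19.6² + 21.8² + 2·[2·7.8·19.6·0.35 + 7.8·21.8·0.43 + 2·19.6·21.8·0.58] = 2072.72 + 1351.56 = 3424.28.
With uncorrelated errors the cross-covariances are all true-score covariance, so they carry over unchanged; only the diagonal terms shrink to ρᵢσᵢ².
True-score variance = [7.8²·0.79 + 2²·19.6²·0.88 + 21.8²·0.75] + 1351.56 = 1756.74 + 1351.56 = 3108.29.
Reliability = 3108.29 / 3424.28 = 0.908.

0.908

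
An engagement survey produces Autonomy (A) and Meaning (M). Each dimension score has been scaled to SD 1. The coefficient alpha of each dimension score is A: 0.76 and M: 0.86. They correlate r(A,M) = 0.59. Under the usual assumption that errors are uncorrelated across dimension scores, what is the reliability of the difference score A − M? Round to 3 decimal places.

Var(A−M) = 1 + 1 − 2·0.59 = 2 − 1.18 = 0.82.
Because errors are independent across components, Cov(Tᵢ,Tⱼ) = Cov(Xᵢ,Xⱼ); the off-diagonal part of the true-score variance is the same as above.
True-score variance = [0.76 + 0.86] − 1.18 = 1.62 − 1.18 = 0.44.
Reliability = 0.44 / 0.82 = 0.537.

0.537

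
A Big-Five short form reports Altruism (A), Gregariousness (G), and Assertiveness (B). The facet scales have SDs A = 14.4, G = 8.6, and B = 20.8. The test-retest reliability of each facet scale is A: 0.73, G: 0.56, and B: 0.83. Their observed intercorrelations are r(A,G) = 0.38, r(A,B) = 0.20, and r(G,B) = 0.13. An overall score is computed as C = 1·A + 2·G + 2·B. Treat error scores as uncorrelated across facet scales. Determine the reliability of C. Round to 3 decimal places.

Var(C) = 14.4² + 2²·8.6² + 2²·20.8² + 2·[2·14.4·8.6·0.38 + 2·14.4·20.8·0.20 + 4·8.6·20.8·0.13] = 2233.76 + 613.888 = 2847.65.
With uncorrelated errors the cross-covariances are all true-score covariance, so they carry over unchanged; only the diagonal terms shrink to ρᵢσᵢ².
True-score variance = [14.4²·0.73 + 2²·8.6²·0.56 + 2²·20.8²·0.83] + 613.888 = 1753.41 + 613.888 = 2367.3.
Reliability = 2367.3 / 2847.65 = 0.831.

0.831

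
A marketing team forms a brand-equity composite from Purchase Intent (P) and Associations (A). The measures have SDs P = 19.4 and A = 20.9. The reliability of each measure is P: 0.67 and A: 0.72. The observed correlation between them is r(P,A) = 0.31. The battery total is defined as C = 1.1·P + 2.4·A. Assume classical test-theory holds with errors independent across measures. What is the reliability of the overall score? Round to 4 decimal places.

Var(C) = 1.1²·19.4² + 2.4²·20.9² + 2·[2.64·19.4·20.9·0.31] = 2971.42 + 663.657 = 3635.08.
With uncorrelated errors the cross-covariances are all true-score covariance, so they carry over unchanged; only the diagonal terms shrink to ρᵢσᵢ².
True-score variance = [1.1²·19.4²·0.67 + 2.4²·20.9²·0.72] + 663.657 = 2116.65 + 663.657 = 2780.31.
Reliability = 2780.31 / 3635.08 = 0.7649.

0.7649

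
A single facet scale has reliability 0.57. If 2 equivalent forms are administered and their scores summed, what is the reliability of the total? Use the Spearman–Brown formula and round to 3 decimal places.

0.726

ρ_k = kρ / (1 + (k−1)ρ) = 2·0.57 / (1 + 1·0.57) = 1.140 / 1.570 = 0.726.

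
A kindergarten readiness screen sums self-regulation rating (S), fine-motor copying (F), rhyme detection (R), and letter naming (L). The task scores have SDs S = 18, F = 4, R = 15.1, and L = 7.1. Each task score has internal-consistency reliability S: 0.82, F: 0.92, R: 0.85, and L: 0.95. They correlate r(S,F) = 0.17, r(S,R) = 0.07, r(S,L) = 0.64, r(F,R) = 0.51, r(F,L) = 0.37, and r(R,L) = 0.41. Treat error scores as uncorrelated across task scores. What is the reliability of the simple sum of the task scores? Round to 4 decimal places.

Var(S+F+R+L) = 18² + 4² + 15.1² + 7.1² + 2·[18·4·0.17 + 18·15.1·0.07 + 18·7.1·0.64 + 4·15.1·0.51 + 4·7.1·0.37 + 15.1·7.1·0.41] = 618.42 + 396.652 = 1015.07.
With uncorrelated errors the cross-covariances are all true-score covariance, so they carry over unchanged; only the diagonal terms shrink to ρᵢσᵢ².
True-score variance = [18²·0.82 + 4²·0.92 + 15.1²·0.85 + 7.1²·0.95] + 396.652 = 522.098 + 396.652 = 918.75.
Reliability = 918.75 / 1015.07 = 0.9051.

0.9051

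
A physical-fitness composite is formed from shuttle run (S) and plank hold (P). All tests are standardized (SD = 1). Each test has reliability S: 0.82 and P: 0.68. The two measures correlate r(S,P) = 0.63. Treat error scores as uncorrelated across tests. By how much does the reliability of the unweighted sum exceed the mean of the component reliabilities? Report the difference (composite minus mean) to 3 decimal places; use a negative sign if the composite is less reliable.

0.097

Var(sum) = 2 + 1.26 = 3.26; true-score variance = 1.5 + 1.26 = 2.76; composite reliability = 0.8466.
Mean component reliability = 0.7500.
Difference = 0.8466 − 0.7500 = 0.097.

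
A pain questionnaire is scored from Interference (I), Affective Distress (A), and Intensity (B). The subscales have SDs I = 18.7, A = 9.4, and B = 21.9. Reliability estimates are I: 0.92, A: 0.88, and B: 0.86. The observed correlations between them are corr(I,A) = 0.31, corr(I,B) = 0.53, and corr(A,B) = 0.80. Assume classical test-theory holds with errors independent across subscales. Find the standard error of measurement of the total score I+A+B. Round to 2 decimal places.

10.28

Var(total) = 917.66 + 872.461 = 1790.12.
True-score variance = 811.936 + 872.461 = 1684.4, so reliability = 0.9409.
Error variance = 1790.12 − 1684.4 = 105.724; SEM = √105.724 = 10.28.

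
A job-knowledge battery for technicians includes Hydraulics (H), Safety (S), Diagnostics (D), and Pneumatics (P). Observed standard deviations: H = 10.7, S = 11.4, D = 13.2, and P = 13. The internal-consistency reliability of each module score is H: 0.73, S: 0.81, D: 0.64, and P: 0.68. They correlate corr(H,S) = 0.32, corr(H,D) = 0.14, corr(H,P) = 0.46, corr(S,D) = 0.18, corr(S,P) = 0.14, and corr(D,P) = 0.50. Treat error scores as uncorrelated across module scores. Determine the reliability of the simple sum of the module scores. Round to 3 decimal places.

Var(H+S+D+P) = 10.7² + 11.4² + 13.2² + 13² + 2·[10.7·11.4·0.32 + 10.7·13.2·0.14 + 10.7·13·0.46 + 11.4·13.2·0.18 + 11.4·13·0.14 + 13.2·13·0.50] = 587.69 + 512.855 = 1100.55.
Because errors are independent across components, Cov(Tᵢ,Tⱼ) = Cov(Xᵢ,Xⱼ); the off-diagonal part of the true-score variance is the same as above.
True-score variance = [10.7²·0.73 + 11.4²·0.81 + 13.2²·0.64 + 13²·0.68] + 512.855 = 415.279 + 512.855 = 928.134.
Reliability = 928.134 / 1100.55 = 0.843.

0.843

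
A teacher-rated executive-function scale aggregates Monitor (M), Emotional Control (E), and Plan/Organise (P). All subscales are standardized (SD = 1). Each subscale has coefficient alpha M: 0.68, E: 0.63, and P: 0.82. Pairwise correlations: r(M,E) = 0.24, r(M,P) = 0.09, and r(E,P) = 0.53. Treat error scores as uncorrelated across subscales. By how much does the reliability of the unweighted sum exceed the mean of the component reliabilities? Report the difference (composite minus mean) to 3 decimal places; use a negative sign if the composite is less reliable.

Var(sum) = 3 + 1.72 = 4.72; true-score variance = 2.13 + 1.72 = 3.85; composite reliability = 0.8157.
Mean component reliability = 0.7100.
Difference = 0.8157 − 0.7100 = 0.106.

0.106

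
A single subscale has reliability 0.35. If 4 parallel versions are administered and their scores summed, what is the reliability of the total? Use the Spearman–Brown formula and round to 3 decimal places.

0.683

ρ_k = kρ / (1 + (k−1)ρ) = 4·0.35 / (1 + 3·0.35) = 1.400 / 2.050 = 0.683.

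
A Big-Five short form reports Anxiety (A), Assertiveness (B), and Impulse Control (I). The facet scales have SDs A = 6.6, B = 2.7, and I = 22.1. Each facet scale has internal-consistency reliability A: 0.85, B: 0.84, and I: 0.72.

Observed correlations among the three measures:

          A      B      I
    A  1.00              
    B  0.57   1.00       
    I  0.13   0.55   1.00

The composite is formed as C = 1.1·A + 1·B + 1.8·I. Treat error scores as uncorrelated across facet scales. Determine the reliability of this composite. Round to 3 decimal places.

0.757

Var(C) = 1.1²·6.6² + 2.7² + 1.8²·22.1² + 2·[1.1·6.6·2.7·0.57 + 1.98·6.6·22.1·0.13 + 1.8·2.7·22.1·0.55] = 1642.45 + 215.582 = 1858.03.
Because errors are independent across components, Cov(Tᵢ,Tⱼ) = Cov(Xᵢ,Xⱼ); the off-diagonal part of the true-score variance is the same as above.
True-score variance = [1.1²·6.6²·0.85 + 2.7²·0.84 + 1.8²·22.1²·0.72] + 215.582 = 1190.29 + 215.582 = 1405.87.
Reliability = 1405.87 / 1858.03 = 0.757.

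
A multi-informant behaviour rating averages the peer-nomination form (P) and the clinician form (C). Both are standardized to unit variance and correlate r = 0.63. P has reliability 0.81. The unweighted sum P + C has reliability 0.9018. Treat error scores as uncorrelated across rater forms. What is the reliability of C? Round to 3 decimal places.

Var(P+C) = 2 + 2·0.63 = 3.260.
True-score variance = ρ_P + ρ_C + 2·0.63, so 0.9018 = (0.81 + ρ_C + 1.26) / 3.260.
ρ_C = 0.9018·3.260 − 0.81 − 1.26 = 0.870.

0.870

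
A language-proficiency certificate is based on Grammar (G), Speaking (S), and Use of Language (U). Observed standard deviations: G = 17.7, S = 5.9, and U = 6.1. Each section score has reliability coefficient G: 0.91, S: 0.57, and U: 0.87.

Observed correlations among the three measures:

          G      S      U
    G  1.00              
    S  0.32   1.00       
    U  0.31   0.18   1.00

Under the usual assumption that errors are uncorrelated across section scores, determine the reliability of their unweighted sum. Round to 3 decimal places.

0.910

Var(G+S+U) = 17.7² + 5.9² + 6.1² + 2·[17.7·5.9·0.32 + 17.7·6.1·0.31 + 5.9·6.1·0.18] = 385.31 + 146.733 = 532.043.
Under uncorrelated errors the observed covariances equal the true-score covariances, so only the own-variance terms attenuate.
True-score variance = [17.7²·0.91 + 5.9²·0.57 + 6.1²·0.87] + 146.733 = 337.308 + 146.733 = 484.041.
Reliability = 484.041 / 532.043 = 0.910.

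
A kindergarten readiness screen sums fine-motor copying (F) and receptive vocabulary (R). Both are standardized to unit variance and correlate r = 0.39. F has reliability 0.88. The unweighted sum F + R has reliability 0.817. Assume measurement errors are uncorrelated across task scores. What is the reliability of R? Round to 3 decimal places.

0.611

Var(F+R) = 2 + 2·0.39 = 2.780.
True-score variance = ρ_F + ρ_R + 2·0.39, so 0.817 = (0.88 + ρ_R + 0.78) / 2.780.
ρ_R = 0.817·2.780 − 0.88 − 0.78 = 0.611.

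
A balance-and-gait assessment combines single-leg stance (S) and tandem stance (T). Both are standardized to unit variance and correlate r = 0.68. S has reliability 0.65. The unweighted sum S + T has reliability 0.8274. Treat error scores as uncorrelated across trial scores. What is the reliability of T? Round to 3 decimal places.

0.770

Var(S+T) = 2 + 2·0.68 = 3.360.
True-score variance = ρ_S + ρ_T + 2·0.68, so 0.8274 = (0.65 + ρ_T + 1.36) / 3.360.
ρ_T = 0.8274·3.360 − 0.65 − 1.36 = 0.770.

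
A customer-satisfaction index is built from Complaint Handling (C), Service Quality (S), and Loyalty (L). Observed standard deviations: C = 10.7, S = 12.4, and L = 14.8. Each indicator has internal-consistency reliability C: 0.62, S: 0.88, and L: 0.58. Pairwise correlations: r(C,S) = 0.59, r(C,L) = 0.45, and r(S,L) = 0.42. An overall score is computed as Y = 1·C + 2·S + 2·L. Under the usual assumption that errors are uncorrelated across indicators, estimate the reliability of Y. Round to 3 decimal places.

Var(Y) = 10.7² + 2²·12.4² + 2²·14.8² + 2·[2·10.7·12.4·0.59 + 2·10.7·14.8·0.45 + 4·12.4·14.8·0.42] = 1605.69 + 1214.8 = 2820.49.
Because errors are independent across components, Cov(Tᵢ,Tⱼ) = Cov(Xᵢ,Xⱼ); the off-diagonal part of the true-score variance is the same as above.
True-score variance = [10.7²·0.62 + 2²·12.4²·0.88 + 2²·14.8²·0.58] + 1214.8 = 1120.39 + 1214.8 = 2335.19.
Reliability = 2335.19 / 2820.49 = 0.828.

0.828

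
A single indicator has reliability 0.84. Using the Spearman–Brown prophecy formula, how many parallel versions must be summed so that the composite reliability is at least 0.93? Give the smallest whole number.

3

k ≥ ρ*(1−ρ₁)/(ρ₁(1−ρ*)) = 0.93·0.16 / (0.84·0.07) = 2.531.
Smallest integer k = 3.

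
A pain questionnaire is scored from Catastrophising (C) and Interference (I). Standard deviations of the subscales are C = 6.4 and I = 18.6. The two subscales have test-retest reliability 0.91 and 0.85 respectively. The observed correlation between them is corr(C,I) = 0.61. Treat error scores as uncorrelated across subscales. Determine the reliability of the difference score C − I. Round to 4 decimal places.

Var(C−I) = 6.4² + 18.6² − 2·6.4·18.6·0.61 = 386.92 − 145.229 = 241.691.
With uncorrelated errors the cross-covariances are all true-score covariance, so they carry over unchanged; only the diagonal terms shrink to ρᵢσᵢ².
True-score variance = [6.4²·0.91 + 18.6²·0.85] − 145.229 = 331.34 − 145.229 = 186.111.
Reliability = 186.111 / 241.691 = 0.7700.

0.7700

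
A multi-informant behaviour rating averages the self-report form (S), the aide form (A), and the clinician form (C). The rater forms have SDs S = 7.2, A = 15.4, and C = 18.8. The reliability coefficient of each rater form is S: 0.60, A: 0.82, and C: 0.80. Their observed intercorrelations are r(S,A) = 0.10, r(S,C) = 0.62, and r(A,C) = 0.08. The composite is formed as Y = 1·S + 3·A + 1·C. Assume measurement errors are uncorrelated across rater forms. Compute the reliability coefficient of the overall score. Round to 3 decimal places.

Var(Y) = 7.2² + 3²·15.4² + 18.8² + 2·[3·7.2·15.4·0.10 + 7.2·18.8·0.62 + 3·15.4·18.8·0.08] = 2539.72 + 373.344 = 2913.06.
With uncorrelated errors the cross-covariances are all true-score covariance, so they carry over unchanged; only the diagonal terms shrink to ρᵢσᵢ².
True-score variance = [7.2²·0.60 + 3²·15.4²·0.82 + 18.8²·0.80] + 373.344 = 2064.1 + 373.344 = 2437.44.
Reliability = 2437.44 / 2913.06 = 0.837.

0.837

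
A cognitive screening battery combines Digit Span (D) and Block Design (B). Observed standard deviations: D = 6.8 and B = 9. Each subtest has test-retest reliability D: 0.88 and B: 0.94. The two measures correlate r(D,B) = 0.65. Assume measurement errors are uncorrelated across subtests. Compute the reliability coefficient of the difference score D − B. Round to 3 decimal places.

Var(D−B) = 6.8² + 9² − 2·6.8·9·0.65 = 127.24 − 79.56 = 47.68.
Under uncorrelated errors the observed covariances equal the true-score covariances, so only the own-variance terms attenuate.
True-score variance = [6.8²·0.88 + 9²·0.94] − 79.56 = 116.831 − 79.56 = 37.2712.
Reliability = 37.2712 / 47.68 = 0.782.

0.782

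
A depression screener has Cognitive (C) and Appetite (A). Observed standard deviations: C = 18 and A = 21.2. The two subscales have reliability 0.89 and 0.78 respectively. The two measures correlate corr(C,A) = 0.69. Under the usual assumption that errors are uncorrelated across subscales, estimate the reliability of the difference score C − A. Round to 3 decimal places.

0.455

Var(C−A) = 18² + 21.2² − 2·18·21.2·0.69 = 773.44 − 526.608 = 246.832.
With uncorrelated errors the cross-covariances are all true-score covariance, so they carry over unchanged; only the diagonal terms shrink to ρᵢσᵢ².
True-score variance = [18²·0.89 + 21.2²·0.78] − 526.608 = 638.923 − 526.608 = 112.315.
Reliability = 112.315 / 246.832 = 0.455.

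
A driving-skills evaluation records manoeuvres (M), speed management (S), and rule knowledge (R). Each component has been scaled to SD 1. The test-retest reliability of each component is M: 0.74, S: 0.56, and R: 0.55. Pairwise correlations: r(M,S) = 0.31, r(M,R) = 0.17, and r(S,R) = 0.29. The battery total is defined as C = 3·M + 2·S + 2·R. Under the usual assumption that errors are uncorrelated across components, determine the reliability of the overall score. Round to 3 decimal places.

0.765

Var(C) = 3² + 2² + 2² + 2·[6·0.31 + 6·0.17 + 4·0.29] = 17 + 8.08 = 25.08.
Because errors are independent across components, Cov(Tᵢ,Tⱼ) = Cov(Xᵢ,Xⱼ); the off-diagonal part of the true-score variance is the same as above.
True-score variance = [3²·0.74 + 2²·0.56 + 2²·0.55] + 8.08 = 11.1 + 8.08 = 19.18.
Reliability = 19.18 / 25.08 = 0.765.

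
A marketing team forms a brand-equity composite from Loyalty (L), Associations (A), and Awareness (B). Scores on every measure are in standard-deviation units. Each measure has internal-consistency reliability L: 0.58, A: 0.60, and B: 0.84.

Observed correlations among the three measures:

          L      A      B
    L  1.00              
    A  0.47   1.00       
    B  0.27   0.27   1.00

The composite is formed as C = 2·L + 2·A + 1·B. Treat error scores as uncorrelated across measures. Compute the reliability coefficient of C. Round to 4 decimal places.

0.7694

Var(C) = 2² + 2² + 1 + 2·[4·0.47 + 2·0.27 + 2·0.27] = 9 + 5.92 = 14.92.
Because errors are independent across components, Cov(Tᵢ,Tⱼ) = Cov(Xᵢ,Xⱼ); the off-diagonal part of the true-score variance is the same as above.
True-score variance = [2²·0.58 + 2²·0.60 + 0.84] + 5.92 = 5.56 + 5.92 = 11.48.
Reliability = 11.48 / 14.92 = 0.7694.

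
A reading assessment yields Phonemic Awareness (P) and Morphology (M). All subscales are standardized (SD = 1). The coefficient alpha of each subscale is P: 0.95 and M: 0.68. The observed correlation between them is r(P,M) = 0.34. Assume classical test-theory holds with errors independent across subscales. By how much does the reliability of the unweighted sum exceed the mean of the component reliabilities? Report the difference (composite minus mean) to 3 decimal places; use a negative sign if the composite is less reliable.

0.047

Var(sum) = 2 + 0.68 = 2.68; true-score variance = 1.63 + 0.68 = 2.31; composite reliability = 0.8619.
Mean component reliability = 0.8150.
Difference = 0.8619 − 0.8150 = 0.047.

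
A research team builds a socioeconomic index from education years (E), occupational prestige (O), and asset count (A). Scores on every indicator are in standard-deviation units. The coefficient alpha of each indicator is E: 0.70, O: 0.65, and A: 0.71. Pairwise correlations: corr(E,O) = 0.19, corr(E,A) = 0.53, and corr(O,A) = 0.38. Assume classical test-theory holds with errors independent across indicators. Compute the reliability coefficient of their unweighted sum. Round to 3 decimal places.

Var(E+O+A) = 3 + 2·[0.19 + 0.53 + 0.38] = 3 + 2.2 = 5.2.
With uncorrelated errors the cross-covariances are all true-score covariance, so they carry over unchanged; only the diagonal terms shrink to ρᵢσᵢ².
True-score variance = [0.70 + 0.65 + 0.71] + 2.2 = 2.06 + 2.2 = 4.26.
Reliability = 4.26 / 5.2 = 0.819.

0.819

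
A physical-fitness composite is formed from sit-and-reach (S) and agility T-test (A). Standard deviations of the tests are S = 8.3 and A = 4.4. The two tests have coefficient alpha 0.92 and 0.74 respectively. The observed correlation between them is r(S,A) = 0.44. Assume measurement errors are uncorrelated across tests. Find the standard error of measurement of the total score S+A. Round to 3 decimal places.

Var(total) = 88.25 + 32.1376 = 120.388.
True-score variance = 77.7052 + 32.1376 = 109.843, so reliability = 0.9124.
Error variance = 120.388 − 109.843 = 10.5448; SEM = √10.5448 = 3.247.

3.247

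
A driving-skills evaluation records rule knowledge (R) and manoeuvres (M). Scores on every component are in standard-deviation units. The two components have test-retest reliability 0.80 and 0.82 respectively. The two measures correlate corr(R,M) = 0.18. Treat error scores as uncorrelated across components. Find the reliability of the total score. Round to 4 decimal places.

0.8390

Var(R+M) = 2 + 2·[0.18] = 2 + 0.36 = 2.36.
Under uncorrelated errors the observed covariances equal the true-score covariances, so only the own-variance terms attenuate.
True-score variance = [0.80 + 0.82] + 0.36 = 1.62 + 0.36 = 1.98.
Reliability = 1.98 / 2.36 = 0.8390.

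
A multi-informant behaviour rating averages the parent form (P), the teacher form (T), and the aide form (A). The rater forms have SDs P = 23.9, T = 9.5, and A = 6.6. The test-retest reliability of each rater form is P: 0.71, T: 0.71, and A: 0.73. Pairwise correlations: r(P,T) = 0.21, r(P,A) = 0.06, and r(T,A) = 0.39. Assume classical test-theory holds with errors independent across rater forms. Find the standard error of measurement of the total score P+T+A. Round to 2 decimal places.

14.27

Var(total) = 705.02 + 163.196 = 868.216.
True-score variance = 501.435 + 163.196 = 664.631, so reliability = 0.7655.
Error variance = 868.216 − 664.631 = 203.585; SEM = √203.585 = 14.27.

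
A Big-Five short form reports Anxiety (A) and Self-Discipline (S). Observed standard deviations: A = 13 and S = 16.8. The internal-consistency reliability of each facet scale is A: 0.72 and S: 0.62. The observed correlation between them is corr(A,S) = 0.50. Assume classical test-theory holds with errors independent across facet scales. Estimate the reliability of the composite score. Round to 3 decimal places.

Var(A+S) = 13² + 16.8² + 2·[13·16.8·0.50] = 451.24 + 218.4 = 669.64.
Under uncorrelated errors the observed covariances equal the true-score covariances, so only the own-variance terms attenuate.
True-score variance = [13²·0.72 + 16.8²·0.62] + 218.4 = 296.669 + 218.4 = 515.069.
Reliability = 515.069 / 669.64 = 0.769.

0.769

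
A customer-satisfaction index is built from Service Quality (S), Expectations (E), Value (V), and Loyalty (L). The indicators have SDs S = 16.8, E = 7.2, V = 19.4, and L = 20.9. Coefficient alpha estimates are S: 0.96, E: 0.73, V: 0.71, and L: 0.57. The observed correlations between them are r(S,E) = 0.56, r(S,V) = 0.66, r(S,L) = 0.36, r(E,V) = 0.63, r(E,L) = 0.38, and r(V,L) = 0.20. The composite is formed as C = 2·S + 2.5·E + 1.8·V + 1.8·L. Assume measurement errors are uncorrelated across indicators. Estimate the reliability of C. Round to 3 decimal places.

Var(C) = 2²·16.8² + 2.5²·7.2² + 1.8²·19.4² + 1.8²·20.9² + 2·[5·16.8·7.2·0.56 + 3.6·16.8·19.4·0.66 + 3.6·16.8·20.9·0.36 + 4.5·7.2·19.4·0.63 + 4.5·7.2·20.9·0.38 + 3.24·19.4·20.9·0.20] = 4087.63 + 4968.35 = 9055.99.
Because errors are independent across components, Cov(Tᵢ,Tⱼ) = Cov(Xᵢ,Xⱼ); the off-diagonal part of the true-score variance is the same as above.
True-score variance = [2²·16.8²·0.96 + 2.5²·7.2²·0.73 + 1.8²·19.4²·0.71 + 1.8²·20.9²·0.57] + 4968.35 = 2992.8 + 4968.35 = 7961.16.
Reliability = 7961.16 / 9055.99 = 0.879.

0.879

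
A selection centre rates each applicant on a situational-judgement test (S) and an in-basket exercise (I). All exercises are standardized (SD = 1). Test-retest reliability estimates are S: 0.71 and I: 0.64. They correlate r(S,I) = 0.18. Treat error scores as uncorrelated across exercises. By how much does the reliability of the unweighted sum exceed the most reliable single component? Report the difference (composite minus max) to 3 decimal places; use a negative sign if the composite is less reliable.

0.015

Var(sum) = 2 + 0.36 = 2.36; true-score variance = 1.35 + 0.36 = 1.71; composite reliability = 0.7246.
Max component reliability = 0.7100.
Difference = 0.7246 − 0.7100 = 0.015.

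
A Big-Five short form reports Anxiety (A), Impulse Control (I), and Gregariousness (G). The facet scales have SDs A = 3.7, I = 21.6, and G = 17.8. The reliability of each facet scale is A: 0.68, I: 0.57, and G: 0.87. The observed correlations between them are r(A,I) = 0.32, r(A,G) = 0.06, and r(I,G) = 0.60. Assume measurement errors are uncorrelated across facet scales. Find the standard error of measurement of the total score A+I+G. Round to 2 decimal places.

15.69

Var(total) = 797.09 + 520.428 = 1317.52.
True-score variance = 550.899 + 520.428 = 1071.33, so reliability = 0.8131.
Error variance = 1317.52 − 1071.33 = 246.191; SEM = √246.191 = 15.69.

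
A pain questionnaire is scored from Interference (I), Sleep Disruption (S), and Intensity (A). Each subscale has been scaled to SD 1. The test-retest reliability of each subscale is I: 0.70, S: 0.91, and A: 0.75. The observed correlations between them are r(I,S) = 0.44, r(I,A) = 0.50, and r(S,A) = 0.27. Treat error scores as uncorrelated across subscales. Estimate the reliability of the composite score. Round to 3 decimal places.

Var(I+S+A) = 3 + 2·[0.44 + 0.50 + 0.27] = 3 + 2.42 = 5.42.
Under uncorrelated errors the observed covariances equal the true-score covariances, so only the own-variance terms attenuate.
True-score variance = [0.70 + 0.91 + 0.75] + 2.42 = 2.36 + 2.42 = 4.78.
Reliability = 4.78 / 5.42 = 0.882.

0.882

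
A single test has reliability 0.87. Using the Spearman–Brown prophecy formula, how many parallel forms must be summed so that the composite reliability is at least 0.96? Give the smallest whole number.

4

k ≥ ρ*(1−ρ₁)/(ρ₁(1−ρ*)) = 0.96·0.13 / (0.87·0.04) = 3.586.
Smallest integer k = 4.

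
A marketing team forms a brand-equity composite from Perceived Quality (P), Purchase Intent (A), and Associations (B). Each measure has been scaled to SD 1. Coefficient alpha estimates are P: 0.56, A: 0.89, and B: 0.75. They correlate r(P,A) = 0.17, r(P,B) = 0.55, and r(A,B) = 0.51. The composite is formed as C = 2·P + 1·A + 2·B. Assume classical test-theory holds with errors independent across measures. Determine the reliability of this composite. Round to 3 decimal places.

Var(C) = 2² + 1 + 2² + 2·[2·0.17 + 4·0.55 + 2·0.51] = 9 + 7.12 = 16.12.
Because errors are independent across components, Cov(Tᵢ,Tⱼ) = Cov(Xᵢ,Xⱼ); the off-diagonal part of the true-score variance is the same as above.
True-score variance = [2²·0.56 + 0.89 + 2²·0.75] + 7.12 = 6.13 + 7.12 = 13.25.
Reliability = 13.25 / 16.12 = 0.822.

0.822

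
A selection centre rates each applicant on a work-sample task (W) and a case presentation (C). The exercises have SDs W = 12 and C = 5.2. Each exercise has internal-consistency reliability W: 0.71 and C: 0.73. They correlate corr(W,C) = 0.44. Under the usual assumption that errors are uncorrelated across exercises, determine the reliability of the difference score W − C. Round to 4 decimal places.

0.5775

Var(W−C) = 12² + 5.2² − 2·12·5.2·0.44 = 171.04 − 54.912 = 116.128.
Because errors are independent across components, Cov(Tᵢ,Tⱼ) = Cov(Xᵢ,Xⱼ); the off-diagonal part of the true-score variance is the same as above.
True-score variance = [12²·0.71 + 5.2²·0.73] − 54.912 = 121.979 − 54.912 = 67.0672.
Reliability = 67.0672 / 116.128 = 0.5775.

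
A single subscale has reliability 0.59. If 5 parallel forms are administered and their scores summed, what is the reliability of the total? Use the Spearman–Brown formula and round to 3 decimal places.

0.878

ρ_k = kρ / (1 + (k−1)ρ) = 5·0.59 / (1 + 4·0.59) = 2.950 / 3.360 = 0.878.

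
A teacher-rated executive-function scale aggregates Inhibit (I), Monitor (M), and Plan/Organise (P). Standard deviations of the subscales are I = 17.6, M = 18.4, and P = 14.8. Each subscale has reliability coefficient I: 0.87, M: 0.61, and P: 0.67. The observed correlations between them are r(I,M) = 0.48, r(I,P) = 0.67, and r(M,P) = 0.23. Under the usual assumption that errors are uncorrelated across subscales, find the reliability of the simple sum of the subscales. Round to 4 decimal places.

Var(I+M+P) = 17.6² + 18.4² + 14.8² + 2·[17.6·18.4·0.48 + 17.6·14.8·0.67 + 18.4·14.8·0.23] = 867.36 + 785.197 = 1652.56.
Because errors are independent across components, Cov(Tᵢ,Tⱼ) = Cov(Xᵢ,Xⱼ); the off-diagonal part of the true-score variance is the same as above.
True-score variance = [17.6²·0.87 + 18.4²·0.61 + 14.8²·0.67] + 785.197 = 622.77 + 785.197 = 1407.97.
Reliability = 1407.97 / 1652.56 = 0.8520.

0.8520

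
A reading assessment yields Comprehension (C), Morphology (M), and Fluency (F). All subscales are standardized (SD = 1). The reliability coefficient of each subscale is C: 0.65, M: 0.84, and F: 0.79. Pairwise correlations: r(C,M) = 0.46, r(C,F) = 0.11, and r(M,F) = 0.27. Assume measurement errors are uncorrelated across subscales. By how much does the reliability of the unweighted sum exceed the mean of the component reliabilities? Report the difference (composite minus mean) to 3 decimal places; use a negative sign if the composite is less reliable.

0.086

Var(sum) = 3 + 1.68 = 4.68; true-score variance = 2.28 + 1.68 = 3.96; composite reliability = 0.8462.
Mean component reliability = 0.7600.
Difference = 0.8462 − 0.7600 = 0.086.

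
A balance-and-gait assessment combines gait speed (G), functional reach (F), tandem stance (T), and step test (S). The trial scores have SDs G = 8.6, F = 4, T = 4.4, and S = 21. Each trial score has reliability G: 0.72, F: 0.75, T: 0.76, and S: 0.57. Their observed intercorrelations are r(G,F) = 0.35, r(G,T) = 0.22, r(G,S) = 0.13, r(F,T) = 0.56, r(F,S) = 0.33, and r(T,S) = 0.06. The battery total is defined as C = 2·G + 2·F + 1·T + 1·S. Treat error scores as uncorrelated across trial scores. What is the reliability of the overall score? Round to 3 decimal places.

Var(C) = 2²·8.6² + 2²·4² + 4.4² + 21² + 2·[4·8.6·4·0.35 + 2·8.6·4.4·0.22 + 2·8.6·21·0.13 + 2·4·4.4·0.56 + 2·4·21·0.33 + 4.4·21·0.06] = 820.2 + 384.923 = 1205.12.
Under uncorrelated errors the observed covariances equal the true-score covariances, so only the own-variance terms attenuate.
True-score variance = [2²·8.6²·0.72 + 2²·4²·0.75 + 4.4²·0.76 + 21²·0.57] + 384.923 = 527.088 + 384.923 = 912.012.
Reliability = 912.012 / 1205.12 = 0.757.

0.757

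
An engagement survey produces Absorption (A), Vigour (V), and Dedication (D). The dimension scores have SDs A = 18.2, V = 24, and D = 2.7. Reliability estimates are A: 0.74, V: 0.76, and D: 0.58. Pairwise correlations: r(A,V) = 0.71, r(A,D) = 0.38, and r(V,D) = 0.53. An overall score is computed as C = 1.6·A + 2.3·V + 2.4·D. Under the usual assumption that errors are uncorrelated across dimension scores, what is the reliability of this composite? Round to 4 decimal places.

0.8562

Var(C) = 1.6²·18.2² + 2.3²·24² + 2.4²·2.7² + 2·[3.68·18.2·24·0.71 + 3.84·18.2·2.7·0.38 + 5.52·24·2.7·0.53] = 3937 + 2805.11 = 6742.11.
Under uncorrelated errors the observed covariances equal the true-score covariances, so only the own-variance terms attenuate.
True-score variance = [1.6²·18.2²·0.74 + 2.3²·24²·0.76 + 2.4²·2.7²·0.58] + 2805.11 = 2967.61 + 2805.11 = 5772.72.
Reliability = 5772.72 / 6742.11 = 0.8562.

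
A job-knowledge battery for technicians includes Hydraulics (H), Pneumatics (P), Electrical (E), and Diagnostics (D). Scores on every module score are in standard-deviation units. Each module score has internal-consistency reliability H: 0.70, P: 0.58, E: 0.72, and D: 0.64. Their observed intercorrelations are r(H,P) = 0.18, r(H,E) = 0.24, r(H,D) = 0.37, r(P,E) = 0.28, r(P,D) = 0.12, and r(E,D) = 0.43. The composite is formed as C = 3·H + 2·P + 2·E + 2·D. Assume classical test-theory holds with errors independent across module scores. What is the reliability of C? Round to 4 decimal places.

0.8130

Var(C) = 3² + 2² + 2² + 2² + 2·[6·0.18 + 6·0.24 + 6·0.37 + 4·0.28 + 4·0.12 + 4·0.43] = 21 + 16.12 = 37.12.
With uncorrelated errors the cross-covariances are all true-score covariance, so they carry over unchanged; only the diagonal terms shrink to ρᵢσᵢ².
True-score variance = [3²·0.70 + 2²·0.58 + 2²·0.72 + 2²·0.64] + 16.12 = 14.06 + 16.12 = 30.18.
Reliability = 30.18 / 37.12 = 0.8130.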